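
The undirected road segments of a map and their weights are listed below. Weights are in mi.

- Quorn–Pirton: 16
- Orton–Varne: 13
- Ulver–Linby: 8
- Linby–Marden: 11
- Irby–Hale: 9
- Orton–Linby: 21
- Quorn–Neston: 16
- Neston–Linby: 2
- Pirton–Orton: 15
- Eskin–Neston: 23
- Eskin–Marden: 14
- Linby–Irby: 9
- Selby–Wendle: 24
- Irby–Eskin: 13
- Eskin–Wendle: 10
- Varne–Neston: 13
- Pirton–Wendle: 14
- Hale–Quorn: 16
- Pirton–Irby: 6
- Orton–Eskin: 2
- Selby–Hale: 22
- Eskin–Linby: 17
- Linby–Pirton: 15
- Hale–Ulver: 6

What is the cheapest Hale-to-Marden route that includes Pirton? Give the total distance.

Best Hale to Pirton: Hale → Irby → Pirton costing 15
Shortest Pirton→Marden: Pirton → Linby → Marden = 26
Total via Pirton: 15 + 26 = 41 mi.

41 mi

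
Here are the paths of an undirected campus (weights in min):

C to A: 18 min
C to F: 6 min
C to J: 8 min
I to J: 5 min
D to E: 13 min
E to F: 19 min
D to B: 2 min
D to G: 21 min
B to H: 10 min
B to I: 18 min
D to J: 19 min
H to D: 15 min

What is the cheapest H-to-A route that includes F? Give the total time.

68 min

Best H to F: H → B → D → E → F costing 44
Shortest F→A: F → C → A = 24
Total via F: 44 + 24 = 68 min.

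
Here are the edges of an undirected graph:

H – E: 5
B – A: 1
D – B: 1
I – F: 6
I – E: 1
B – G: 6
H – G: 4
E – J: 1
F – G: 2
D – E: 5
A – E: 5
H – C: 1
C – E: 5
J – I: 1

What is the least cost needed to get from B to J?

Enumerating some paths:
B–A–E–I–J: 1+5+1+1 = 8
B–A–E–J: 1+5+1 = 7
Cheapest is B–A–E–J at 7.

7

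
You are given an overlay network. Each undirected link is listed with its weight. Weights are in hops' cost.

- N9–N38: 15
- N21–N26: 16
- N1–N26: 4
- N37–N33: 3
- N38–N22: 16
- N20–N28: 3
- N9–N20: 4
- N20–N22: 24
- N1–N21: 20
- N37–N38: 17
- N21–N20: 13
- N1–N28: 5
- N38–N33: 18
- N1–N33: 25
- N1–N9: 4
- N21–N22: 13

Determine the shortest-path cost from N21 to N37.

46 hops' cost

Running Dijkstra from N21:
N21: 0
N22: 13  (via N21)
N20: 13  (via N21)
N26: 16  (via N21)
N28: 16  (via N20)
N9: 17  (via N20)
N1: 20  (via N21)
N38: 29  (via N22)
N33: 45  (via N1)
N37: 46  (via N38)
Shortest route: N21 → N22 → N38 → N37 = 46 hops' cost.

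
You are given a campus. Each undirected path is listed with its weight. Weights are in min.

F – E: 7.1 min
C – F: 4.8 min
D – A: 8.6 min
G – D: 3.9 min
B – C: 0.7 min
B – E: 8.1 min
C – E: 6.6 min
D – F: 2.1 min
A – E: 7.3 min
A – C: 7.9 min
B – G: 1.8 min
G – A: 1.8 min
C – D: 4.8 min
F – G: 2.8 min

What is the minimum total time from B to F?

Candidate routes:
B–G–F: 1.8+2.8 = 4.6
B–C–F: 0.7+4.8 = 5.5
Cheapest is B–G–F at 4.6 min.

4.6 min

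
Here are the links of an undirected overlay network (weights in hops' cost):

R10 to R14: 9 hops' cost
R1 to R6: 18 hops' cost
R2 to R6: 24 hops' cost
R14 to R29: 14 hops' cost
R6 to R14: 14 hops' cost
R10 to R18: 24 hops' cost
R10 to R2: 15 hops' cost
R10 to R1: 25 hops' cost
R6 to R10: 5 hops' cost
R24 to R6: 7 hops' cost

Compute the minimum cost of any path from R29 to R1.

46 hops' cost

Running Dijkstra from R29:
R29: 0
R14: 14  (via R29)
R10: 23  (via R14)
R6: 28  (via R14)
R24: 35  (via R6)
R2: 38  (via R10)
R1: 46  (via R6)
Shortest route: R29–R14–R6–R1 = 46 hops' cost.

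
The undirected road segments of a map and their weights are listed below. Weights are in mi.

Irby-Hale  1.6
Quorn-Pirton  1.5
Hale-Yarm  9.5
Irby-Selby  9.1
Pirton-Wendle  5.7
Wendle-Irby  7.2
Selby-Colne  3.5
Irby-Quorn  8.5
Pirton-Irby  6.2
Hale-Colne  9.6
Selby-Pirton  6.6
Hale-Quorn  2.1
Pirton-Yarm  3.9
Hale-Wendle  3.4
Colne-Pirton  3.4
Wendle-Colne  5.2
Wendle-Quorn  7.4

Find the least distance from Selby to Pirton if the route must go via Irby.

14.3 mi

Best Selby to Irby: Selby → Irby costing 9.1
Shortest Irby→Pirton: Irby → Hale → Quorn → Pirton = 5.2
Total via Irby: 9.1 + 5.2 = 14.3 mi.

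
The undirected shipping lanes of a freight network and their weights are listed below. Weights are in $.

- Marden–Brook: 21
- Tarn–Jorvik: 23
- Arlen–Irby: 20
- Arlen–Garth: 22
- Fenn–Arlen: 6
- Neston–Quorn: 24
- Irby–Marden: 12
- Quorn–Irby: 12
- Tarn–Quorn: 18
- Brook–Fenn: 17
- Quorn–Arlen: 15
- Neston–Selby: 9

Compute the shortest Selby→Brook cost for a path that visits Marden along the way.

Shortest Selby→Marden: Selby → Neston → Quorn → Irby → Marden = 57
Shortest Marden→Brook: Marden → Brook = 21
Total via Marden: 57 + 21 = $78.

$78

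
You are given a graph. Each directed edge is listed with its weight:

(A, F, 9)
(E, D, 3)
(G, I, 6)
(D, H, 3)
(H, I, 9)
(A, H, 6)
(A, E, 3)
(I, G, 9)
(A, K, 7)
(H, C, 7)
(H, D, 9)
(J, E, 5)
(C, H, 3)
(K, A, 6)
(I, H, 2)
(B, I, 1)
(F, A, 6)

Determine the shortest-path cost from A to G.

Settle nodes by increasing distance from A:
A: 0
E: 3  (via A)
D: 6  (via E)
H: 6  (via A)
K: 7  (via A)
F: 9  (via A)
C: 13  (via H)
I: 15  (via H)
G: 24  (via I)
Shortest route: A → H → I → G = 24.

24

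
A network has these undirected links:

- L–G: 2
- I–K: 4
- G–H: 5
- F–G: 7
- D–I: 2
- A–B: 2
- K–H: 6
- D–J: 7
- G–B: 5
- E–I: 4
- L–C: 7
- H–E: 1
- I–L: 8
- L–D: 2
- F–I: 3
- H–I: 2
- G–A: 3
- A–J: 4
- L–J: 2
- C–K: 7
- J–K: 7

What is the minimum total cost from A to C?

Running Dijkstra from A:
A: 0
B: 2  (via A)
G: 3  (via A)
J: 4  (via A)
L: 5  (via G)
D: 7  (via L)
H: 8  (via G)
E: 9  (via H)
I: 9  (via D)
F: 10  (via G)
K: 11  (via J)
C: 12  (via L)
Shortest route: A–G–L–C = 12.

12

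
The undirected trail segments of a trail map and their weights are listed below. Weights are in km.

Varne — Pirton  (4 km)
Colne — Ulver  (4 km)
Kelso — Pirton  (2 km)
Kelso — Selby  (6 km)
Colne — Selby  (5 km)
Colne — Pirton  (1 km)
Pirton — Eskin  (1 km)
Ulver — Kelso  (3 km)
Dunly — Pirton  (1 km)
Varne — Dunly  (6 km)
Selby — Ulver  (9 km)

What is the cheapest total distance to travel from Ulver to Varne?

9 km

Compare a few routes:
Ulver → Kelso → Pirton → Varne: 3+2+4 = 9
Ulver → Kelso → Pirton → Dunly → Varne: 3+2+1+6 = 12
Cheapest is Ulver → Kelso → Pirton → Varne at 9 km.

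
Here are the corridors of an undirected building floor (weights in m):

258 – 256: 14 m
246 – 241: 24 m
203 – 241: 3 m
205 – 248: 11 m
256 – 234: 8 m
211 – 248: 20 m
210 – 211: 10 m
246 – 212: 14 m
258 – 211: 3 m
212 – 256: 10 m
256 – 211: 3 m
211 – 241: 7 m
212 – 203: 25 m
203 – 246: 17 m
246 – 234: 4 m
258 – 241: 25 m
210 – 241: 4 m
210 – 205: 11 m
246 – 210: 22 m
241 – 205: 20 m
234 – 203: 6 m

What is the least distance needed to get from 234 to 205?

24 m

Compare a few routes:
234 → 203 → 241 → 210 → 205: 6+3+4+11 = 24
234 → 203 → 241 → 205: 6+3+20 = 29
234 → 256 → 211 → 241 → 210 → 205: 8+3+7+4+11 = 33
234 → 256 → 211 → 210 → 205: 8+3+10+11 = 32
Cheapest is 234 → 203 → 241 → 210 → 205 at 24 m.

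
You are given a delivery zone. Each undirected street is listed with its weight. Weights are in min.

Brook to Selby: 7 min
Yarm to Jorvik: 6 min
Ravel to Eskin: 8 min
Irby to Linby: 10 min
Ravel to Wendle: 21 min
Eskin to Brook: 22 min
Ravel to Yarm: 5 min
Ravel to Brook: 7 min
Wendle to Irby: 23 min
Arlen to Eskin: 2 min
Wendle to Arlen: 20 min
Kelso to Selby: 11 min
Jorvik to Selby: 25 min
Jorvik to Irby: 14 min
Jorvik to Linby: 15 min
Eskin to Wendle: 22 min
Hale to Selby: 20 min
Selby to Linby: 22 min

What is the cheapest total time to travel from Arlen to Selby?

24 min

Running Dijkstra from Arlen:
Arlen: 0
Eskin: 2  (via Arlen)
Ravel: 10  (via Eskin)
Yarm: 15  (via Ravel)
Brook: 17  (via Ravel)
Wendle: 20  (via Arlen)
Jorvik: 21  (via Yarm)
Selby: 24  (via Brook)
Shortest route: Arlen–Eskin–Ravel–Brook–Selby = 24 min.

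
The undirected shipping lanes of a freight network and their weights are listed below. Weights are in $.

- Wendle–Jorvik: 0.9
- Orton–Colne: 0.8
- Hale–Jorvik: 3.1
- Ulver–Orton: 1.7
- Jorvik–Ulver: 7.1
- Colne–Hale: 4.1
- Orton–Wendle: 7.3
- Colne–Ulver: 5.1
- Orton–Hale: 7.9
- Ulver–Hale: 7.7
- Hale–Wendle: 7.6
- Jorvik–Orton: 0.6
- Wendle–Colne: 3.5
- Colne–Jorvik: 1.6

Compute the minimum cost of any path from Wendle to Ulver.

Running Dijkstra from Wendle:
Wendle: 0
Jorvik: 0.9  (via Wendle)
Orton: 1.5  (via Jorvik)
Colne: 2.3  (via Orton)
Ulver: 3.2  (via Orton)
Shortest route: Wendle → Jorvik → Orton → Ulver = $3.2.

$3.2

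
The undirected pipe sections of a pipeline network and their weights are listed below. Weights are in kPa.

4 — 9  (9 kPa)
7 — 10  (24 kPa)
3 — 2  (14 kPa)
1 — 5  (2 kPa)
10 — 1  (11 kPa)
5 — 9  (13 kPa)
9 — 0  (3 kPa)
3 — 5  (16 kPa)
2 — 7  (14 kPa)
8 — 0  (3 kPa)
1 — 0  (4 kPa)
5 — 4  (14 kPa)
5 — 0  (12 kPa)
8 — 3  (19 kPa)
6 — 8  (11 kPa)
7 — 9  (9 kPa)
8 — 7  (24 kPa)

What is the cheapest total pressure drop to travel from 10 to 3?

29 kPa

Candidate routes:
10 - 1 - 0 - 8 - 3: 11+4+3+19 = 37
10 - 1 - 5 - 3: 11+2+16 = 29
10 - 1 - 0 - 5 - 3: 11+4+12+16 = 43
The minimum is 29 kPa via 10 - 1 - 5 - 3.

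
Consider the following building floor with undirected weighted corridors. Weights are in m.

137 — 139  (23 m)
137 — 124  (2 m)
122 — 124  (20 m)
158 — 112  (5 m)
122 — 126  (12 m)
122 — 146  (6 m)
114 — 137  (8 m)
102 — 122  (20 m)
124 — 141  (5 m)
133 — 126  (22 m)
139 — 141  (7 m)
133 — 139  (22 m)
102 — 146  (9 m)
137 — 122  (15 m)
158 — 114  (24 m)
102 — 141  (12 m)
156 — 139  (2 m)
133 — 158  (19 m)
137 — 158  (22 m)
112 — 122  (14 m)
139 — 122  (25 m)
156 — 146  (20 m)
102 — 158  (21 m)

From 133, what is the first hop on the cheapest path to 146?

126

Compare a few routes:
133 - 158 - 112 - 122 - 146: 19+5+14+6 = 44
133 - 139 - 156 - 146: 22+2+20 = 44
133 - 126 - 122 - 146: 22+12+6 = 40
Cheapest is 133 - 126 - 122 - 146 at 40 m.
So from 133 the first move is to 126.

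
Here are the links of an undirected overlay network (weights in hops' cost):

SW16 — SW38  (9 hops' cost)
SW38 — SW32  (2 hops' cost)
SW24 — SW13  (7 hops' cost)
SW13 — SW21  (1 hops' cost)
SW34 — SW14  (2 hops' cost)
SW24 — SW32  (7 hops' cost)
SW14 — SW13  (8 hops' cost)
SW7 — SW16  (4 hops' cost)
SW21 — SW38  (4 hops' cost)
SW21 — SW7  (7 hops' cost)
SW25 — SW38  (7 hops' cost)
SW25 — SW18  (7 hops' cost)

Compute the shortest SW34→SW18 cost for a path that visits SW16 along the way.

Best SW34 to SW16: SW34 → SW14 → SW13 → SW21 → SW7 → SW16 costing 22
Best SW16 to SW18: SW16 → SW38 → SW25 → SW18 costing 23
Total via SW16: 22 + 23 = 45 hops' cost.

45 hops' cost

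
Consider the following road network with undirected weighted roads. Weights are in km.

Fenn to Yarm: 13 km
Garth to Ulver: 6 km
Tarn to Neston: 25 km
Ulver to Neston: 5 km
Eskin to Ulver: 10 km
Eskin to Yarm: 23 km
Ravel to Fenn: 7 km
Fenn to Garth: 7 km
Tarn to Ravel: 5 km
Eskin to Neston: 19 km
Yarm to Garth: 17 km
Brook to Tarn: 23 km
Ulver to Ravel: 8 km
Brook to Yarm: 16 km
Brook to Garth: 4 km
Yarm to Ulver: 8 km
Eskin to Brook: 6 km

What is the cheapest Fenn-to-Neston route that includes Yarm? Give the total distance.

Best Fenn to Yarm: Fenn → Yarm costing 13
Best Yarm to Neston: Yarm → Ulver → Neston costing 13
Total via Yarm: 13 + 13 = 26 km.

26 km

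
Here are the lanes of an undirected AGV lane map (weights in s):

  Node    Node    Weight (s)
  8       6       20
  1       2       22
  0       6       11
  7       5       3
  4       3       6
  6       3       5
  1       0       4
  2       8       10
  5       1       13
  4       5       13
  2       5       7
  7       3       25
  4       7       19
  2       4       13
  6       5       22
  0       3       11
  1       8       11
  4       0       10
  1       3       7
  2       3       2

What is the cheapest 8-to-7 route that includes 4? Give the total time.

Shortest 8→4: 8–2–3–4 = 18
Best 4 to 7: 4–5–7 costing 16
Total via 4: 18 + 16 = 34 s.

34 s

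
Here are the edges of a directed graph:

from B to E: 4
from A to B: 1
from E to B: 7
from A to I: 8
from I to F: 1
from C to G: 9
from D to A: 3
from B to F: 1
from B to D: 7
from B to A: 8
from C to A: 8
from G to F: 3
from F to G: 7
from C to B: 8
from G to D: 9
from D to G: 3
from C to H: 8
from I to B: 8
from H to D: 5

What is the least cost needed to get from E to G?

15

Compare a few routes:
E–B–F–G: 7+1+7 = 15
E–B–D–G: 7+7+3 = 17
Cheapest is E–B–F–G at 15.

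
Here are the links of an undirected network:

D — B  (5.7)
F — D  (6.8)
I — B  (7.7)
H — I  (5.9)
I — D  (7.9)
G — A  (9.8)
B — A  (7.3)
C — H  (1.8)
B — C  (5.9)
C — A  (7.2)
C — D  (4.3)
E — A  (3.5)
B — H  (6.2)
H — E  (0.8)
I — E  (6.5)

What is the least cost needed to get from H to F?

Candidate routes:
H–B–D–F: 6.2+5.7+6.8 = 18.7
H–C–D–F: 1.8+4.3+6.8 = 12.9
H–C–B–D–F: 1.8+5.9+5.7+6.8 = 20.2
The minimum is 12.9 via H–C–D–F.

12.9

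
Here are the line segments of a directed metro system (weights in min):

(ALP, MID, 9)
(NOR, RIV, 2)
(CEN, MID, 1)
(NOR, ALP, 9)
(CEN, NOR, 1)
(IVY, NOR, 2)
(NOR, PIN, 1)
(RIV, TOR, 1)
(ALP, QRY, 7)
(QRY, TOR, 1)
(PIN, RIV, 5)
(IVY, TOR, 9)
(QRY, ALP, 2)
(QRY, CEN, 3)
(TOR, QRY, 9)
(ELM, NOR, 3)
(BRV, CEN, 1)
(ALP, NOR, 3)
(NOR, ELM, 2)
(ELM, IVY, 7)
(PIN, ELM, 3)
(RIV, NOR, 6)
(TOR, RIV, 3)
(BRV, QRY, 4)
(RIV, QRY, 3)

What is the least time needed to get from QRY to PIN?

Shortest distances from QRY:
QRY: 0
TOR: 1  (via QRY)
ALP: 2  (via QRY)
CEN: 3  (via QRY)
RIV: 4  (via TOR)
MID: 4  (via CEN)
NOR: 4  (via CEN)
PIN: 5  (via NOR)
Shortest route: QRY → CEN → NOR → PIN = 5 min.

5 min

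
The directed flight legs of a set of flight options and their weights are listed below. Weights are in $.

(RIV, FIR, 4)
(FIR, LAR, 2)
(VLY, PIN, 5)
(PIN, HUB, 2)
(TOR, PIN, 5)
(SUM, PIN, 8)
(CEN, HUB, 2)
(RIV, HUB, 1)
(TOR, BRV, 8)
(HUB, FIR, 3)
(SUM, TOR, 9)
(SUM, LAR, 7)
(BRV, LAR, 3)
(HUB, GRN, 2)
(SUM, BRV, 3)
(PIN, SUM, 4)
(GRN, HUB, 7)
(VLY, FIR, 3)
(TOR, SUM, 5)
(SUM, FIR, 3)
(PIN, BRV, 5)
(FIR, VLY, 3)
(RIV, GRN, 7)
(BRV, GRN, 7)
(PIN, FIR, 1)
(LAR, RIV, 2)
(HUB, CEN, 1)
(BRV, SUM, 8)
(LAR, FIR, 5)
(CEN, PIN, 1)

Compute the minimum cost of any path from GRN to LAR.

Compare a few routes:
GRN → HUB → CEN → PIN → SUM → FIR → LAR: 7+1+1+4+3+2 = 18
GRN → HUB → CEN → PIN → BRV → LAR: 7+1+1+5+3 = 17
GRN → HUB → FIR → LAR: 7+3+2 = 12
The minimum is $12 via GRN → HUB → FIR → LAR.

$12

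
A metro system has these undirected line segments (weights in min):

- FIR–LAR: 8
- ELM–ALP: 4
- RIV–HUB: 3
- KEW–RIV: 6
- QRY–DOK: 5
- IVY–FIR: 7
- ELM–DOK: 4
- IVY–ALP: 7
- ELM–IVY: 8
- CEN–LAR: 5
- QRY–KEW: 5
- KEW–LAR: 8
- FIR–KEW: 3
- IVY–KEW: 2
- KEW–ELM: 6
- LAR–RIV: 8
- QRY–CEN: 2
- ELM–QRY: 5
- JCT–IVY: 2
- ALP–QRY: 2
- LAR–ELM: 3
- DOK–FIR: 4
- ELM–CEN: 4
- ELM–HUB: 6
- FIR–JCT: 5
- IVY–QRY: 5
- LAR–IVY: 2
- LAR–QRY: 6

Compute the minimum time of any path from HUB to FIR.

12 min

Candidate routes:
HUB → RIV → KEW → FIR: 3+6+3 = 12
HUB → ELM → DOK → FIR: 6+4+4 = 14
The minimum is 12 min via HUB → RIV → KEW → FIR.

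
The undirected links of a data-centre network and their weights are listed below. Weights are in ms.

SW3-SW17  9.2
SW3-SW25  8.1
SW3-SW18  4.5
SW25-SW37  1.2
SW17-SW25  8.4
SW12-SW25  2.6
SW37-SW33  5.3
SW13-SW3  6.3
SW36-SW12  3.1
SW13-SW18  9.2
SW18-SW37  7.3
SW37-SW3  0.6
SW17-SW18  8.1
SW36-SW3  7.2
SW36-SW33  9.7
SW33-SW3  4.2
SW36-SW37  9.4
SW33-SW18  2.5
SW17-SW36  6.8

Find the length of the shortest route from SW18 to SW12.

Shortest distances from SW18:
SW18: 0
SW33: 2.5  (via SW18)
SW3: 4.5  (via SW18)
SW37: 5.1  (via SW3)
SW25: 6.3  (via SW37)
SW17: 8.1  (via SW18)
SW12: 8.9  (via SW25)
Shortest route: SW18 → SW3 → SW37 → SW25 → SW12 = 8.9 ms.

8.9 ms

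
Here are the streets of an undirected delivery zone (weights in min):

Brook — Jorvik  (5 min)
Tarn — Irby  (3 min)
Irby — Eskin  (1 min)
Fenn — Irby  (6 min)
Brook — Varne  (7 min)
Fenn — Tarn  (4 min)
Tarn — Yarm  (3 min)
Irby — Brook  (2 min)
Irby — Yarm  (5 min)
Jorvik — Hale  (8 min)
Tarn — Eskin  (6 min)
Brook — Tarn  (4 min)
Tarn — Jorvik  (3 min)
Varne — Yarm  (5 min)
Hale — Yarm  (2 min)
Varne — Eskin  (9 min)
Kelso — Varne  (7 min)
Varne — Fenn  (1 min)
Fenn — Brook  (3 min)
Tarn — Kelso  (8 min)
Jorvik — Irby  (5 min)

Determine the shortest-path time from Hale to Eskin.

Shortest distances from Hale:
Hale: 0
Yarm: 2  (via Hale)
Tarn: 5  (via Yarm)
Varne: 7  (via Yarm)
Irby: 7  (via Yarm)
Eskin: 8  (via Irby)
Shortest route: Hale → Yarm → Irby → Eskin = 8 min.

8 min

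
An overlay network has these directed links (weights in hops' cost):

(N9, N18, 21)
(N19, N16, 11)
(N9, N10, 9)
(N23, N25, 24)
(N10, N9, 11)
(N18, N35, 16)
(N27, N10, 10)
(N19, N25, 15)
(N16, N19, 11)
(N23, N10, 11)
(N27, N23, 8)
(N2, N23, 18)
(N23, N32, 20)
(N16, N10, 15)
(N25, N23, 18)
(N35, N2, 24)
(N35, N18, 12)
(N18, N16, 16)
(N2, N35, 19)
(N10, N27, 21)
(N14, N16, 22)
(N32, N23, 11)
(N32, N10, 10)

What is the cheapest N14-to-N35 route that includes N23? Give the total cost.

Best N14 to N23: N14–N16–N19–N25–N23 costing 66
Best N23 to N35: N23–N10–N9–N18–N35 costing 59
Total via N23: 66 + 59 = 125 hops' cost.

125 hops' cost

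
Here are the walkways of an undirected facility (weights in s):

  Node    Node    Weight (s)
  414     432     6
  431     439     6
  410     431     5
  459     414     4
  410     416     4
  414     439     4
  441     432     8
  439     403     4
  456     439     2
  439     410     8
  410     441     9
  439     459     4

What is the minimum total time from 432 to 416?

Shortest distances from 432:
432: 0
414: 6  (via 432)
441: 8  (via 432)
439: 10  (via 414)
459: 10  (via 414)
456: 12  (via 439)
403: 14  (via 439)
431: 16  (via 439)
410: 17  (via 441)
416: 21  (via 410)
Shortest route: 432 → 441 → 410 → 416 = 21 s.

21 s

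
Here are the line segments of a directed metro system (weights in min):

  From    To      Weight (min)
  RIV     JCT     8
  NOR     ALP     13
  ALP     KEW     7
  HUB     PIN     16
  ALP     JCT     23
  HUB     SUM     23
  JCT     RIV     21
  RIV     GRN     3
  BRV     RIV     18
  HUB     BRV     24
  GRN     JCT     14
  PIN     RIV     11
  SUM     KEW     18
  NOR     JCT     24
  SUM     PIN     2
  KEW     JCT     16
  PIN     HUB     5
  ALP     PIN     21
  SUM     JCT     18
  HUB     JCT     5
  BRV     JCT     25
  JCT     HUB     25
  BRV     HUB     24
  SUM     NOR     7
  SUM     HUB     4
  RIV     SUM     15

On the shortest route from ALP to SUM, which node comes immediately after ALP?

Candidate routes:
ALP → PIN → RIV → SUM: 21+11+15 = 47
ALP → PIN → HUB → SUM: 21+5+23 = 49
The minimum is 47 min via ALP → PIN → RIV → SUM.
So from ALP the first move is to PIN.

PIN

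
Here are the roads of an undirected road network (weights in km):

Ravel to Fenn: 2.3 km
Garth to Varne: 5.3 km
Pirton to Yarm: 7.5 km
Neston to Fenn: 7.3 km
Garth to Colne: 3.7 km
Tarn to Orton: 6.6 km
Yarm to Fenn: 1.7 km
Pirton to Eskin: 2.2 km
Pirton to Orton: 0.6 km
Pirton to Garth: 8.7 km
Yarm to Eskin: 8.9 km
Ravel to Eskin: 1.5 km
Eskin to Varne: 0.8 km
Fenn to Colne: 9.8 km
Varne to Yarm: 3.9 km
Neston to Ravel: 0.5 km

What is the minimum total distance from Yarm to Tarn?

14.1 km

Shortest distances from Yarm:
Yarm: 0
Fenn: 1.7  (via Yarm)
Varne: 3.9  (via Yarm)
Ravel: 4  (via Fenn)
Neston: 4.5  (via Ravel)
Eskin: 4.7  (via Varne)
Pirton: 6.9  (via Eskin)
Orton: 7.5  (via Pirton)
Garth: 9.2  (via Varne)
Colne: 11.5  (via Fenn)
Tarn: 14.1  (via Orton)
Shortest route: Yarm → Varne → Eskin → Pirton → Orton → Tarn = 14.1 km.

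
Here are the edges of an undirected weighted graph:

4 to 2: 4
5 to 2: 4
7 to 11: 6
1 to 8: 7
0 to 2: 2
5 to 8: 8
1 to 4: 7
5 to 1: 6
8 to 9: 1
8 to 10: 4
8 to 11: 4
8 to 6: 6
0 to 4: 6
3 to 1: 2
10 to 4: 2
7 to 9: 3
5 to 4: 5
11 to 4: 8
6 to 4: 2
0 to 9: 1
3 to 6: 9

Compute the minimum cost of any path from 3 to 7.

Running Dijkstra from 3:
3: 0
1: 2  (via 3)
5: 8  (via 1)
4: 9  (via 1)
6: 9  (via 3)
8: 9  (via 1)
9: 10  (via 8)
0: 11  (via 9)
10: 11  (via 4)
2: 12  (via 5)
7: 13  (via 9)
Shortest route: 3–1–8–9–7 = 13.

13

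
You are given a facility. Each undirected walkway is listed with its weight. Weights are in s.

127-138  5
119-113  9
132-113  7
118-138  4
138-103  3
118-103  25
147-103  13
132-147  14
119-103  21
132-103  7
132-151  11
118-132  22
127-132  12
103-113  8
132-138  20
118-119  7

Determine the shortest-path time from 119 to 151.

27 s

Shortest distances from 119:
119: 0
118: 7  (via 119)
113: 9  (via 119)
138: 11  (via 118)
103: 14  (via 138)
127: 16  (via 138)
132: 16  (via 113)
151: 27  (via 132)
Shortest route: 119 → 113 → 132 → 151 = 27 s.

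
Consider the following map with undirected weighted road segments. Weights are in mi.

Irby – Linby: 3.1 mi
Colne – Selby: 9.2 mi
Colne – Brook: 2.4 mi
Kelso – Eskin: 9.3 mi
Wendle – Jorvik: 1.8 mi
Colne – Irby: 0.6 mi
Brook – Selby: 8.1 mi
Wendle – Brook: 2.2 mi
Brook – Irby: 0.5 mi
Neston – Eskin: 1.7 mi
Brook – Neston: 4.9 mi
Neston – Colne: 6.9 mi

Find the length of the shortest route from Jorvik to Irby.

4.5 mi

Settle nodes by increasing distance from Jorvik:
Jorvik: 0
Wendle: 1.8  (via Jorvik)
Brook: 4  (via Wendle)
Irby: 4.5  (via Brook)
Shortest route: Jorvik → Wendle → Brook → Irby = 4.5 mi.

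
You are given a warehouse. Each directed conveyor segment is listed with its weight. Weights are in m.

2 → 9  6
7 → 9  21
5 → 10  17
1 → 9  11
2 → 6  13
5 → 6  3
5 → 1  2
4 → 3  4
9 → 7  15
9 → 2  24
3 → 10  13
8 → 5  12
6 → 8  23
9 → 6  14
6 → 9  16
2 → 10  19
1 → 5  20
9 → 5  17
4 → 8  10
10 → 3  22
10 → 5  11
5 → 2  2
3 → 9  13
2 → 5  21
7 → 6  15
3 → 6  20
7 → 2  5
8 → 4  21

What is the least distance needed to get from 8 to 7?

35 m

Candidate routes:
8–5–2–9–7: 12+2+6+15 = 35
8–5–1–9–7: 12+2+11+15 = 40
8–5–6–9–7: 12+3+16+15 = 46
The minimum is 35 m via 8–5–2–9–7.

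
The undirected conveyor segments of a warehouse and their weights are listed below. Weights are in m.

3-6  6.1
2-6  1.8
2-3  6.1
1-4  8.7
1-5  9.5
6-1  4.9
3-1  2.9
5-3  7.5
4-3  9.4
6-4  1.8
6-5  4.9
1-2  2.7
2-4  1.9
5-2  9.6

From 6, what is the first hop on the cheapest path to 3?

3

Compare a few routes:
6–2–1–3: 1.8+2.7+2.9 = 7.4
6–3: 6.1 = 6.1
6–1–3: 4.9+2.9 = 7.8
6–2–3: 1.8+6.1 = 7.9
The minimum is 6.1 m via 6–3.
So from 6 the first move is to 3.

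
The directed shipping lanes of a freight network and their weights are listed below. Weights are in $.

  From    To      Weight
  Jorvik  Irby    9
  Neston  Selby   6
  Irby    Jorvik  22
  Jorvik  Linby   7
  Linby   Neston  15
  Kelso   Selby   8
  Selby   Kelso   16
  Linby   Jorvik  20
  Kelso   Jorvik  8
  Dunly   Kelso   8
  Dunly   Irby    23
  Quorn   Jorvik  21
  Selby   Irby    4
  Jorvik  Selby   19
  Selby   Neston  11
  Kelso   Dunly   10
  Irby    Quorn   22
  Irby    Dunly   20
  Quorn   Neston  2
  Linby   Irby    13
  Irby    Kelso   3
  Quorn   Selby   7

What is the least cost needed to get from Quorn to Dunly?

Compare a few routes:
Quorn–Neston–Selby–Irby–Kelso–Dunly: 2+6+4+3+10 = 25
Quorn–Selby–Irby–Kelso–Dunly: 7+4+3+10 = 24
Quorn–Neston–Selby–Irby–Dunly: 2+6+4+20 = 32
Quorn–Selby–Irby–Dunly: 7+4+20 = 31
The minimum is $24 via Quorn–Selby–Irby–Kelso–Dunly.

$24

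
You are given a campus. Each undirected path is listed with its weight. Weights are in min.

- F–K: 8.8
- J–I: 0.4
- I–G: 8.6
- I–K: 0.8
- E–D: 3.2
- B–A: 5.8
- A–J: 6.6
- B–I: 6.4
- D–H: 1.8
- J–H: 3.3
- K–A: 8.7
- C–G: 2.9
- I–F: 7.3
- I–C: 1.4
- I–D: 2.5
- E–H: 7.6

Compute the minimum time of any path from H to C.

Compare a few routes:
H → J → I → C: 3.3+0.4+1.4 = 5.1
H → D → I → C: 1.8+2.5+1.4 = 5.7
The minimum is 5.1 min via H → J → I → C.

5.1 min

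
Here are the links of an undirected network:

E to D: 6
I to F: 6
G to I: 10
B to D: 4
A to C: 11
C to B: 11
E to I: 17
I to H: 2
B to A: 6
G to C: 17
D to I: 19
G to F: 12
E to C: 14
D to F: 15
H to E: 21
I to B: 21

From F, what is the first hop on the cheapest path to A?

Candidate routes:
F → D → B → A: 15+4+6 = 25
F → I → B → A: 6+21+6 = 33
Cheapest is F → D → B → A at 25.
So from F the first move is to D.

D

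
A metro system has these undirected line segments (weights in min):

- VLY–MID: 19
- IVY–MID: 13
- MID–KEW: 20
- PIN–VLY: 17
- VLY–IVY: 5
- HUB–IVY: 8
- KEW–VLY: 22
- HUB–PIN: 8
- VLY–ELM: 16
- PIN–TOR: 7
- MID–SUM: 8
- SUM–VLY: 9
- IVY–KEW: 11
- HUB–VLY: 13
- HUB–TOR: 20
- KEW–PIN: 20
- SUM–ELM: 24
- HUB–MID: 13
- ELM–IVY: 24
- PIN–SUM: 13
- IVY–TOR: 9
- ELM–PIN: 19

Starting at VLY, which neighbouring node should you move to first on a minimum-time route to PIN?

Enumerating some paths:
VLY → PIN: 17 = 17
VLY → IVY → TOR → PIN: 5+9+7 = 21
VLY → IVY → HUB → PIN: 5+8+8 = 21
Cheapest is VLY → PIN at 17 min.
So from VLY the first move is to PIN.

PIN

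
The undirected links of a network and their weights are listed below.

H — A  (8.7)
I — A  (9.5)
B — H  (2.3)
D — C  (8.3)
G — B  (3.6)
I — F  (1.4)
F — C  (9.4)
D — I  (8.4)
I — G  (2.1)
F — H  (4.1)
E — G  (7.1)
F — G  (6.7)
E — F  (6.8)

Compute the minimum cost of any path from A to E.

Running Dijkstra from A:
A: 0
H: 8.7  (via A)
I: 9.5  (via A)
F: 10.9  (via I)
B: 11  (via H)
G: 11.6  (via I)
E: 17.7  (via F)
Shortest route: A → I → F → E = 17.7.

17.7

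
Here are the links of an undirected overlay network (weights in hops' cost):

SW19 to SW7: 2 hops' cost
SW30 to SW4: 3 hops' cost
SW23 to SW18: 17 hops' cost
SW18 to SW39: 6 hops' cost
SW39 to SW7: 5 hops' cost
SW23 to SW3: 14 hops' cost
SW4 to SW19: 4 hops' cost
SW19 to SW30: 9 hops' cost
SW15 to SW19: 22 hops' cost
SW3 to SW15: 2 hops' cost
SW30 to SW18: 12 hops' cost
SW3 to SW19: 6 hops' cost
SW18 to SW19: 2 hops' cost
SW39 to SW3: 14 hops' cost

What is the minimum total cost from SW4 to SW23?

23 hops' cost

Shortest distances from SW4:
SW4: 0
SW30: 3  (via SW4)
SW19: 4  (via SW4)
SW18: 6  (via SW19)
SW7: 6  (via SW19)
SW3: 10  (via SW19)
SW39: 11  (via SW7)
SW15: 12  (via SW3)
SW23: 23  (via SW18)
Shortest route: SW4–SW19–SW18–SW23 = 23 hops' cost.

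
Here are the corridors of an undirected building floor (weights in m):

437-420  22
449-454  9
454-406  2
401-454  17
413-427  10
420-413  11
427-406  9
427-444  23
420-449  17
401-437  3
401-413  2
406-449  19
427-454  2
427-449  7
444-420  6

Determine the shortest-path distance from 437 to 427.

Settle nodes by increasing distance from 437:
437: 0
401: 3  (via 437)
413: 5  (via 401)
427: 15  (via 413)
Shortest route: 437–401–413–427 = 15 m.

15 m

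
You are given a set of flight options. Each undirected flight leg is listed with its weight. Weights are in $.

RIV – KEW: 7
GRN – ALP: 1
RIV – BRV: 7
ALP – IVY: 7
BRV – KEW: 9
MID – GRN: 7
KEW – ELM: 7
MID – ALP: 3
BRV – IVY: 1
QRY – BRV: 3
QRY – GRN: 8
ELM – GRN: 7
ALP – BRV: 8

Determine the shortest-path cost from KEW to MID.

Enumerating some paths:
KEW–ELM–GRN–ALP–MID: 7+7+1+3 = 18
KEW–BRV–ALP–MID: 9+8+3 = 20
Cheapest is KEW–ELM–GRN–ALP–MID at $18.

$18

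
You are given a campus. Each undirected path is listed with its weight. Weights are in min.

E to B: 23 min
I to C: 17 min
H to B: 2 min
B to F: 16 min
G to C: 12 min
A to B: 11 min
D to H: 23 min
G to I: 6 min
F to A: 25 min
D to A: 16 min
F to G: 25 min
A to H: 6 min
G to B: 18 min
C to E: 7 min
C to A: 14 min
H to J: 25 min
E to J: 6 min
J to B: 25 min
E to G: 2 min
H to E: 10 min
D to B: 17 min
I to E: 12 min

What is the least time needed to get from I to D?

37 min

Candidate routes:
I → G → E → H → A → D: 6+2+10+6+16 = 40
I → G → E → H → B → D: 6+2+10+2+17 = 37
Cheapest is I → G → E → H → B → D at 37 min.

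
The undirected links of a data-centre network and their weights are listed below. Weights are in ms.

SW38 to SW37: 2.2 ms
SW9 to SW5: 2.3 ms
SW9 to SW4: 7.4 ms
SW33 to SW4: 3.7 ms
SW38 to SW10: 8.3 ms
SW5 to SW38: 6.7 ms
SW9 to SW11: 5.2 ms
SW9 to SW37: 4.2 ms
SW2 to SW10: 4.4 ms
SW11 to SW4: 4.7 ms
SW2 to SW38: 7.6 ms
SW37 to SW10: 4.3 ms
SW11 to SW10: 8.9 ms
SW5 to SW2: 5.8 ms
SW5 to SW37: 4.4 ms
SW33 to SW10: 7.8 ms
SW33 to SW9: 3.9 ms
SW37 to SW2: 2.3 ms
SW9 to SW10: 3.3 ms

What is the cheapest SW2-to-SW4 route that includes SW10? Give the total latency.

15.1 ms

Shortest SW2→SW10: SW2–SW10 = 4.4
Best SW10 to SW4: SW10–SW9–SW4 costing 10.7
Total via SW10: 4.4 + 10.7 = 15.1 ms.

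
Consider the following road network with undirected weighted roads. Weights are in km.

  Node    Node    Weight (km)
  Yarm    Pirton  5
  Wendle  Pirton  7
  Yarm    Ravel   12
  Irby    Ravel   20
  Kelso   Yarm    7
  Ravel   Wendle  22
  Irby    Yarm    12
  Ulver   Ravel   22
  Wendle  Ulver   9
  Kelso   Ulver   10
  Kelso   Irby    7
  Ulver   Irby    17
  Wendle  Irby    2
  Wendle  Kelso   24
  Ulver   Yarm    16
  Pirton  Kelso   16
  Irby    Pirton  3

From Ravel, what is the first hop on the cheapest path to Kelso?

Yarm

Compare a few routes:
Ravel → Yarm → Kelso: 12+7 = 19
Ravel → Irby → Kelso: 20+7 = 27
Cheapest is Ravel → Yarm → Kelso at 19 km.
So from Ravel the first move is to Yarm.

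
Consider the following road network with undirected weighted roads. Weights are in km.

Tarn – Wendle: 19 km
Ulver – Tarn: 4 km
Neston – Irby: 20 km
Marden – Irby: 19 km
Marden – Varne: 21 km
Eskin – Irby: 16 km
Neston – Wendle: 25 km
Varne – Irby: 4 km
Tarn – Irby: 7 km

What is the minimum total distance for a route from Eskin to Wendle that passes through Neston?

Shortest Eskin→Neston: Eskin → Irby → Neston = 36
Best Neston to Wendle: Neston → Wendle costing 25
Total via Neston: 36 + 25 = 61 km.

61 km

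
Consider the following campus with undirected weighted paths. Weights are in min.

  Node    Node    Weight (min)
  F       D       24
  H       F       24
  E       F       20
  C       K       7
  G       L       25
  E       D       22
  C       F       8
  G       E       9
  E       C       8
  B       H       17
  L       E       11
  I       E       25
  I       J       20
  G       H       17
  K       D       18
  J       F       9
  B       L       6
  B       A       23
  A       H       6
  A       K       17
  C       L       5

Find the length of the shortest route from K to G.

24 min

Enumerating some paths:
K–C–L–G: 7+5+25 = 37
K–A–H–G: 17+6+17 = 40
K–C–L–E–G: 7+5+11+9 = 32
K–C–E–G: 7+8+9 = 24
Cheapest is K–C–E–G at 24 min.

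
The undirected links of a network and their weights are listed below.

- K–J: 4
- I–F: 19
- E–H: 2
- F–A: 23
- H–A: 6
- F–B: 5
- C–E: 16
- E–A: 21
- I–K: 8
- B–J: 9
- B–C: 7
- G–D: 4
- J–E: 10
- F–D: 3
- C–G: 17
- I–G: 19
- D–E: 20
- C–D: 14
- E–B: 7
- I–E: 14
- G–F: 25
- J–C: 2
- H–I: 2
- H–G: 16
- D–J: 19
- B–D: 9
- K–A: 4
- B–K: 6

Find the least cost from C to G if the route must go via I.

Shortest C→I: C → J → K → I = 14
Shortest I→G: I → H → G = 18
Total via I: 14 + 18 = 32.

32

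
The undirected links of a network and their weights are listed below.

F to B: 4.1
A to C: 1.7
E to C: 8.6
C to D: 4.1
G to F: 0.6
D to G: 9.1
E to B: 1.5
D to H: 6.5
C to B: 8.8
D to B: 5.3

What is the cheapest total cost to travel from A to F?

14.6

Candidate routes:
A - C - B - F: 1.7+8.8+4.1 = 14.6
A - C - D - G - F: 1.7+4.1+9.1+0.6 = 15.5
A - C - D - B - F: 1.7+4.1+5.3+4.1 = 15.2
A - C - E - B - F: 1.7+8.6+1.5+4.1 = 15.9
Cheapest is A - C - B - F at 14.6.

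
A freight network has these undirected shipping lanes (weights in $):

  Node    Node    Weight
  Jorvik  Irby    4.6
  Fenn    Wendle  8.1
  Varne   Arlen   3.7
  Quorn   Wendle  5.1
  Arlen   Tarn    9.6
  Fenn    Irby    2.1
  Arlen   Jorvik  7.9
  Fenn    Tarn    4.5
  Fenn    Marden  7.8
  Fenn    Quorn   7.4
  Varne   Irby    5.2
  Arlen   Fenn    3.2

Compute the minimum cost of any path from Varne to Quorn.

Shortest distances from Varne:
Varne: 0
Arlen: 3.7  (via Varne)
Irby: 5.2  (via Varne)
Fenn: 6.9  (via Arlen)
Jorvik: 9.8  (via Irby)
Tarn: 11.4  (via Fenn)
Quorn: 14.3  (via Fenn)
Shortest route: Varne → Arlen → Fenn → Quorn = $14.3.

$14.3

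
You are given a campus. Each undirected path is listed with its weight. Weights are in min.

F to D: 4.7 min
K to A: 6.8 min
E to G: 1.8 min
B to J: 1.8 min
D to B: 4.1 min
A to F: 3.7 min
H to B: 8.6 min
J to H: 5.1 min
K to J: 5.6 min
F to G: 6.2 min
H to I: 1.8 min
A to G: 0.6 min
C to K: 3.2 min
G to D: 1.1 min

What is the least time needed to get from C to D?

11.7 min

Candidate routes:
C–K–A–G–D: 3.2+6.8+0.6+1.1 = 11.7
C–K–J–B–D: 3.2+5.6+1.8+4.1 = 14.7
Cheapest is C–K–A–G–D at 11.7 min.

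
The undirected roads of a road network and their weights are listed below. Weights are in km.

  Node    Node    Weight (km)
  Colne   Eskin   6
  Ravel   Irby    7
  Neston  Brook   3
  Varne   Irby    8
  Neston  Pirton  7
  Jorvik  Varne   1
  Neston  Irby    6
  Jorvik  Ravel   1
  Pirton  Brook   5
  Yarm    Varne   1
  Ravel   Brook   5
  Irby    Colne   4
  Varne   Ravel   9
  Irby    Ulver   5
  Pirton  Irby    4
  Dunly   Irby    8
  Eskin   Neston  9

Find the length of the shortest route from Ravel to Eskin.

17 km

Shortest distances from Ravel:
Ravel: 0
Jorvik: 1  (via Ravel)
Varne: 2  (via Jorvik)
Yarm: 3  (via Varne)
Brook: 5  (via Ravel)
Irby: 7  (via Ravel)
Neston: 8  (via Brook)
Pirton: 10  (via Brook)
Colne: 11  (via Irby)
Ulver: 12  (via Irby)
Dunly: 15  (via Irby)
Eskin: 17  (via Neston)
Shortest route: Ravel–Brook–Neston–Eskin = 17 km.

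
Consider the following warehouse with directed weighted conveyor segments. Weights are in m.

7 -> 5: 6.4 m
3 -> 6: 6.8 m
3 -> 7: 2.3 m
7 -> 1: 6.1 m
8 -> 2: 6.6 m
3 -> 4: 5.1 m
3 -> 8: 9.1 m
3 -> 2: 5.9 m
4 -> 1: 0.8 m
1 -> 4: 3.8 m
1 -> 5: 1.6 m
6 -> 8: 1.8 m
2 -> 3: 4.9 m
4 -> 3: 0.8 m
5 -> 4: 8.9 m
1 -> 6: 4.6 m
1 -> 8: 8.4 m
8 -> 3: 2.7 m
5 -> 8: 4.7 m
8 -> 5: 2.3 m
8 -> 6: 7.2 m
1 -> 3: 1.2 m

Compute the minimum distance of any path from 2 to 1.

10.8 m

Settle nodes by increasing distance from 2:
2: 0
3: 4.9  (via 2)
7: 7.2  (via 3)
4: 10  (via 3)
1: 10.8  (via 4)
Shortest route: 2–3–4–1 = 10.8 m.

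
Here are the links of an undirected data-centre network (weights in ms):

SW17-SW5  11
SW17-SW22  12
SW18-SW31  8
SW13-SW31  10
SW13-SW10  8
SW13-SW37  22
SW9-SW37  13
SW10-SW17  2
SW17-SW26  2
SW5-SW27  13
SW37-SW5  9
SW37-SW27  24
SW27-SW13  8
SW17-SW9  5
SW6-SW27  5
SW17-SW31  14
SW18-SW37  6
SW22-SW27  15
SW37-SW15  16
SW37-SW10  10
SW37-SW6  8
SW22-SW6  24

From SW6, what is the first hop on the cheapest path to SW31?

Candidate routes:
SW6 → SW37 → SW18 → SW31: 8+6+8 = 22
SW6 → SW27 → SW13 → SW31: 5+8+10 = 23
The minimum is 22 ms via SW6 → SW37 → SW18 → SW31.
So from SW6 the first move is to SW37.

SW37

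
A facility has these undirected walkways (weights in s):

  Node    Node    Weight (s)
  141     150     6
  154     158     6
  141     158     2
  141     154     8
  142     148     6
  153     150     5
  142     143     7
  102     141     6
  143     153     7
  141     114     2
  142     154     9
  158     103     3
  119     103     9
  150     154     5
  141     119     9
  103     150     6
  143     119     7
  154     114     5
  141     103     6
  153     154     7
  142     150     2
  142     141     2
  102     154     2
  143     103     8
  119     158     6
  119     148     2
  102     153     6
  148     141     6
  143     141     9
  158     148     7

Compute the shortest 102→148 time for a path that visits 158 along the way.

15 s

Shortest 102→158: 102 → 154 → 158 = 8
Shortest 158→148: 158 → 148 = 7
Total via 158: 8 + 7 = 15 s.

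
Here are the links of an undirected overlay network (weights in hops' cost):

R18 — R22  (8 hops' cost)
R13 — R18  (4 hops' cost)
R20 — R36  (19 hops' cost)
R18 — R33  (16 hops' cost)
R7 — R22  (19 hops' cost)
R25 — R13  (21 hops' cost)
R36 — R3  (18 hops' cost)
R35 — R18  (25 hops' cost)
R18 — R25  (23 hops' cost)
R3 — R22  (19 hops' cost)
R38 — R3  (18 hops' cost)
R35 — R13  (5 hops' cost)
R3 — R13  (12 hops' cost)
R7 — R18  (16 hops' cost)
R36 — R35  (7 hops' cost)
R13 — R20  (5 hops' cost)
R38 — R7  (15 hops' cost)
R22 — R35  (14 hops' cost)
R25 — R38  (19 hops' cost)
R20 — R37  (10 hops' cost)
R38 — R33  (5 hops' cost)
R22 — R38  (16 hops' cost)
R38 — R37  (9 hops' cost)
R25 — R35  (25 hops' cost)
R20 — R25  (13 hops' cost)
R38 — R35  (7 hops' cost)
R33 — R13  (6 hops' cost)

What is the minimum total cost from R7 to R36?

29 hops' cost

Candidate routes:
R7 → R38 → R33 → R13 → R35 → R36: 15+5+6+5+7 = 38
R7 → R38 → R35 → R36: 15+7+7 = 29
R7 → R18 → R13 → R35 → R36: 16+4+5+7 = 32
Cheapest is R7 → R38 → R35 → R36 at 29 hops' cost.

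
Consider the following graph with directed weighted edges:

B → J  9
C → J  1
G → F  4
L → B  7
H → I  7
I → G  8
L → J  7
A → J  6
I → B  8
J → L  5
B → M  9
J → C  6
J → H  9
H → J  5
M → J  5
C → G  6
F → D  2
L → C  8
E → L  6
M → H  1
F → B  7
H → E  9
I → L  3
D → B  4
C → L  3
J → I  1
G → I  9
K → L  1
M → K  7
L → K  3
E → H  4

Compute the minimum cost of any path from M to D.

20

Enumerating some paths:
M → H → J → I → G → F → D: 1+5+1+8+4+2 = 21
M → J → I → G → F → D: 5+1+8+4+2 = 20
The minimum is 20 via M → J → I → G → F → D.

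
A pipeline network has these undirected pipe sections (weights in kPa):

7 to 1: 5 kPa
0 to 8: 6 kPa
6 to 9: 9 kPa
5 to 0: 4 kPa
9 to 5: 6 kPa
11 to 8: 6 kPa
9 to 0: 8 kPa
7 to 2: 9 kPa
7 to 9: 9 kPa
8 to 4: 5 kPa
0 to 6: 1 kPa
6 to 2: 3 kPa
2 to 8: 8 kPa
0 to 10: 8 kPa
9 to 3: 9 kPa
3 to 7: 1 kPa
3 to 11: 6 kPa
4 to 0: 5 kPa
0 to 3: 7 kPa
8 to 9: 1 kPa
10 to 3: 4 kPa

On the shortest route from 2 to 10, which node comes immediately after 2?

6

Candidate routes:
2 → 6 → 0 → 10: 3+1+8 = 12
2 → 7 → 3 → 10: 9+1+4 = 14
The minimum is 12 kPa via 2 → 6 → 0 → 10.
So from 2 the first move is to 6.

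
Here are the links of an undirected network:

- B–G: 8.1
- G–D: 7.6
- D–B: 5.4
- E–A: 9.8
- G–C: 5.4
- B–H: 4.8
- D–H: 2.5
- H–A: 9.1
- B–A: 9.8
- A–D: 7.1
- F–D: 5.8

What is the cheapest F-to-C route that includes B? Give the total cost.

Shortest F→B: F → D → B = 11.2
Shortest B→C: B → G → C = 13.5
Total via B: 11.2 + 13.5 = 24.7.

24.7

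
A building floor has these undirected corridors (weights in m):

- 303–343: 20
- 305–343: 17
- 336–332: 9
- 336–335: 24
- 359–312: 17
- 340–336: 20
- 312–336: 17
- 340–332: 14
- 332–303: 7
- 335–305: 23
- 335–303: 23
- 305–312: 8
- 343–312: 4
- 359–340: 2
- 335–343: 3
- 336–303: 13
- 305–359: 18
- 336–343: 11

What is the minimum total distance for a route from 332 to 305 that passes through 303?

Best 332 to 303: 332 → 303 costing 7
Best 303 to 305: 303 → 343 → 312 → 305 costing 32
Total via 303: 7 + 32 = 39 m.

39 m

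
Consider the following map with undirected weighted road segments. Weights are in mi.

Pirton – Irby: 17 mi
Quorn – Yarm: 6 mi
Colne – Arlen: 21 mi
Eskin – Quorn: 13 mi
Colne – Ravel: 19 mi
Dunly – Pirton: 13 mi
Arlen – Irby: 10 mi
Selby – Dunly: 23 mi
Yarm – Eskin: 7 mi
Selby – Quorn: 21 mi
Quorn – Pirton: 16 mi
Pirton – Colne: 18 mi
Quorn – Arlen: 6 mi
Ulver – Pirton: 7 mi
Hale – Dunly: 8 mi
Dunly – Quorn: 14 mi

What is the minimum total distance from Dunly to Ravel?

50 mi

Candidate routes:
Dunly–Pirton–Colne–Ravel: 13+18+19 = 50
Dunly–Quorn–Arlen–Colne–Ravel: 14+6+21+19 = 60
The minimum is 50 mi via Dunly–Pirton–Colne–Ravel.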